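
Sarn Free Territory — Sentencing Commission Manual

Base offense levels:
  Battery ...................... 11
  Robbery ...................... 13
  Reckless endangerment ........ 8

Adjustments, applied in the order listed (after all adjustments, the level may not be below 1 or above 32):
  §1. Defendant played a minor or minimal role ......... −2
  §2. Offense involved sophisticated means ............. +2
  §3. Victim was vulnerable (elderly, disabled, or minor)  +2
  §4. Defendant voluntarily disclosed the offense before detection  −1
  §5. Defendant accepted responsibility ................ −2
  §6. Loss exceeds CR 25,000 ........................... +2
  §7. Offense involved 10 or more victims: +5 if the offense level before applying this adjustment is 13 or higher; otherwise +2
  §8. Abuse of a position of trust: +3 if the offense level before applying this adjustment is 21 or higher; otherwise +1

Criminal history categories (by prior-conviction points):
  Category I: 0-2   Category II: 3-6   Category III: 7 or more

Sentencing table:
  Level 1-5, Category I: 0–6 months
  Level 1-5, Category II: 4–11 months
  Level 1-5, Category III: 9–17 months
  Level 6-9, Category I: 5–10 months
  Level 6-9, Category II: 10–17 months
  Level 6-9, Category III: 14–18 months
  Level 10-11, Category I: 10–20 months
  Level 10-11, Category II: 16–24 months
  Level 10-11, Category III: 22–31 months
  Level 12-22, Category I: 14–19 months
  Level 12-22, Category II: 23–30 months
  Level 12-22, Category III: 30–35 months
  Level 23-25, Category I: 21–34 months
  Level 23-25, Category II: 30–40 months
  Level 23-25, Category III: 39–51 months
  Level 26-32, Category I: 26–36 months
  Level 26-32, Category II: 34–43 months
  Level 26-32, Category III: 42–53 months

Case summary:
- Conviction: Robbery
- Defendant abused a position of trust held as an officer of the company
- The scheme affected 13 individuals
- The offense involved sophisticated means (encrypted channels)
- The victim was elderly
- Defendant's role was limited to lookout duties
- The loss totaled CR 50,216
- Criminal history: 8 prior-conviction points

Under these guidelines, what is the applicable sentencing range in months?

39-51 months

Base offense level for robbery: 13.
§1 applies: 13 − 2 = 11.
§2 applies: 11 + 2 = 13.
§3 applies: 13 + 2 = 15.
§5 does not apply.
§6 applies: 15 + 2 = 17.
§7 applies (level before this adjustment is 17 ≥ 13, so +5): 17 + 5 = 22.
§8 applies (level before this adjustment is 22 ≥ 21, so +3): 22 + 3 = 25.
Final offense level: 25.
Criminal history: 8 prior points → Category III (7+).
Level 25 falls in the 23-25 band.
Grid: Level 23-25 × Category III = 39-51 months.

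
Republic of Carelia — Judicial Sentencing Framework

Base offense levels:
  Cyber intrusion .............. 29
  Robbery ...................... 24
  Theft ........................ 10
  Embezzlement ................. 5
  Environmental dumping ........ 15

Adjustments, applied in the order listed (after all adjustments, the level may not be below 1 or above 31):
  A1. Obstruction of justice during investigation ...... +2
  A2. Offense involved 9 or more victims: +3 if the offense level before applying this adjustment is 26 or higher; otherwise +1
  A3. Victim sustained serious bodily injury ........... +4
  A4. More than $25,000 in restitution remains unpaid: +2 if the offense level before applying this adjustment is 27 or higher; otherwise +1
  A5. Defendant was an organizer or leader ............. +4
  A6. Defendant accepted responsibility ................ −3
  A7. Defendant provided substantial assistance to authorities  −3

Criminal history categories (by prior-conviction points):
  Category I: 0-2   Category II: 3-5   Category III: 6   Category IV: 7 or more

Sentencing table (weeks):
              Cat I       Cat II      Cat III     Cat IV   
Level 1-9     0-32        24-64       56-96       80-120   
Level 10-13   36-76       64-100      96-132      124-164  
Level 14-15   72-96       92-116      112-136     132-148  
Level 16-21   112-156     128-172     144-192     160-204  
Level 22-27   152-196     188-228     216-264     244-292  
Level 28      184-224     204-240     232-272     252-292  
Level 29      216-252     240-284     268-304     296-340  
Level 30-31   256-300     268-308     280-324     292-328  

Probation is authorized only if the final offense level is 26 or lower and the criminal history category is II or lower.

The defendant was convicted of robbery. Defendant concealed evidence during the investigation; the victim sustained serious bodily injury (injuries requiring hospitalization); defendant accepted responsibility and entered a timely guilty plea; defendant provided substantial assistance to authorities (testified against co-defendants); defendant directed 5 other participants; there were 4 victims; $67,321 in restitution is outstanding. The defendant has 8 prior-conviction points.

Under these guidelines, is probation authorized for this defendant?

Base offense level for robbery: 24.
A1 applies: 24 + 2 = 26.
A2 does not apply.
A3 applies: 26 + 4 = 30.
A4 applies (level before this adjustment is 30 ≥ 27, so +2): 30 + 2 = 32.
A5 applies: 32 + 4 = 36.
A6 applies: 36 − 3 = 33.
A7 applies: 33 − 3 = 30.
Final offense level: 30.
Criminal history: 8 prior points → Category IV (7+).
Level 30 falls in the 30-31 band.
Grid: Level 30-31 × Category IV = 292-328 weeks.
Probation check: level 30 > 26 and category IV > II → not eligible.

No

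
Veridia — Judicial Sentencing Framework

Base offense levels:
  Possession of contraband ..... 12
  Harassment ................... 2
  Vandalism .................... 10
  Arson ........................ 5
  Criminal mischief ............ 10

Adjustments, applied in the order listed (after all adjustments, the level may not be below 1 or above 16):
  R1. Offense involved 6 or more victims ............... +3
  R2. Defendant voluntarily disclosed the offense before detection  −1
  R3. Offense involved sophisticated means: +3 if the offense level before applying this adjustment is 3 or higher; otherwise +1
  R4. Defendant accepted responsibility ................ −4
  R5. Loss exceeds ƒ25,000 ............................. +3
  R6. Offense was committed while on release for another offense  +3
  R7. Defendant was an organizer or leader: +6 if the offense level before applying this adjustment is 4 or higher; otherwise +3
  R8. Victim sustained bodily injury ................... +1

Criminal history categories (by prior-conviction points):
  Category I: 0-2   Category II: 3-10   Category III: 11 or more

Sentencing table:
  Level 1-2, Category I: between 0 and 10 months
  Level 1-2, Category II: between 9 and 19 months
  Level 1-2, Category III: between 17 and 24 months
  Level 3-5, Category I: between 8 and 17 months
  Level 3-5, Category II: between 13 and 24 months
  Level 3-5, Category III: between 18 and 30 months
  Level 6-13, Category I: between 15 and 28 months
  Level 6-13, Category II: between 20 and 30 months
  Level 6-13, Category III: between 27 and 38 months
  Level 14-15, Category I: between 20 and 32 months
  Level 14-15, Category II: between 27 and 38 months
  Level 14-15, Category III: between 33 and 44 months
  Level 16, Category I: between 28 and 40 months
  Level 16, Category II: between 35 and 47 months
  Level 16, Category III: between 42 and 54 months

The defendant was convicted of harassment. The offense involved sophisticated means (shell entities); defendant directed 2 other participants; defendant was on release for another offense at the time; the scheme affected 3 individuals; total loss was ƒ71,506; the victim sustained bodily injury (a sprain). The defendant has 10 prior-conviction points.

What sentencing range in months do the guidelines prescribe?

35-47 months

Base offense level for harassment: 2.
R3 applies (level before this adjustment is 2 < 3, so +1): 2 + 1 = 3.
R4 does not apply.
R5 applies: 3 + 3 = 6.
R6 applies: 6 + 3 = 9.
R7 applies (level before this adjustment is 9 ≥ 4, so +6): 9 + 6 = 15.
R8 applies: 15 + 1 = 16.
Final offense level: 16.
Criminal history: 10 prior points → Category II (3-10).
Level 16 falls in the 16 band.
Grid: Level 16 × Category II = 35-47 months.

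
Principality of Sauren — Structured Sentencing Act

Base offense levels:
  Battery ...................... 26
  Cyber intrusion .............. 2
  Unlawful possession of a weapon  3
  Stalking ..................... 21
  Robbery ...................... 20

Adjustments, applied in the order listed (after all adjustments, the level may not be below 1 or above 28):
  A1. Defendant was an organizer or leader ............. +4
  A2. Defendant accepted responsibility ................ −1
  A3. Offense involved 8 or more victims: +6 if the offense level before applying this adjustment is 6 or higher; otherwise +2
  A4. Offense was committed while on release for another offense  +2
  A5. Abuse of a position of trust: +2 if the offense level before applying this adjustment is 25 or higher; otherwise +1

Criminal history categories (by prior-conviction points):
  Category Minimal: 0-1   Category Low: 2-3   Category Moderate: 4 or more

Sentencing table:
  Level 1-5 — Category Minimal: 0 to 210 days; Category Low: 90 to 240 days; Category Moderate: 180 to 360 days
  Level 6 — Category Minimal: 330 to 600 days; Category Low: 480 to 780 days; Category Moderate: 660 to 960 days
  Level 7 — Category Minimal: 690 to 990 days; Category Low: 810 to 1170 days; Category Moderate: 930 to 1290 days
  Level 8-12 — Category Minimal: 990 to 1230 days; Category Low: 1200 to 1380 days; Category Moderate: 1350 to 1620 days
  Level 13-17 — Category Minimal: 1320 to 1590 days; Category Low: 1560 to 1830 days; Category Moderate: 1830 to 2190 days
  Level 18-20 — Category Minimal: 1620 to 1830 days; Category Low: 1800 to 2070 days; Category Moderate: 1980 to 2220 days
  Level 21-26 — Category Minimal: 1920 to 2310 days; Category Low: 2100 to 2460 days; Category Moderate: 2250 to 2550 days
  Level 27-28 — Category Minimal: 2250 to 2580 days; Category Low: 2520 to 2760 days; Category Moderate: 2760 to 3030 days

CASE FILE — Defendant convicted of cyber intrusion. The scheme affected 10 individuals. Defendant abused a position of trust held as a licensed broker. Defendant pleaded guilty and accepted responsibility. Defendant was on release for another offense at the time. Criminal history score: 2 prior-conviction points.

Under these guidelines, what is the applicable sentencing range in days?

Base offense level for cyber intrusion: 2.
A2 applies: 2 − 1 = 1.
A3 applies (level before this adjustment is 1 < 6, so +2): 1 + 2 = 3.
A4 applies: 3 + 2 = 5.
A5 applies (level before this adjustment is 5 < 25, so +1): 5 + 1 = 6.
Final offense level: 6.
Criminal history: 2 prior points → Category Low (2-3).
Level 6 falls in the 6 band.
Grid: Level 6 × Category Low = 480-780 days.

480-780 days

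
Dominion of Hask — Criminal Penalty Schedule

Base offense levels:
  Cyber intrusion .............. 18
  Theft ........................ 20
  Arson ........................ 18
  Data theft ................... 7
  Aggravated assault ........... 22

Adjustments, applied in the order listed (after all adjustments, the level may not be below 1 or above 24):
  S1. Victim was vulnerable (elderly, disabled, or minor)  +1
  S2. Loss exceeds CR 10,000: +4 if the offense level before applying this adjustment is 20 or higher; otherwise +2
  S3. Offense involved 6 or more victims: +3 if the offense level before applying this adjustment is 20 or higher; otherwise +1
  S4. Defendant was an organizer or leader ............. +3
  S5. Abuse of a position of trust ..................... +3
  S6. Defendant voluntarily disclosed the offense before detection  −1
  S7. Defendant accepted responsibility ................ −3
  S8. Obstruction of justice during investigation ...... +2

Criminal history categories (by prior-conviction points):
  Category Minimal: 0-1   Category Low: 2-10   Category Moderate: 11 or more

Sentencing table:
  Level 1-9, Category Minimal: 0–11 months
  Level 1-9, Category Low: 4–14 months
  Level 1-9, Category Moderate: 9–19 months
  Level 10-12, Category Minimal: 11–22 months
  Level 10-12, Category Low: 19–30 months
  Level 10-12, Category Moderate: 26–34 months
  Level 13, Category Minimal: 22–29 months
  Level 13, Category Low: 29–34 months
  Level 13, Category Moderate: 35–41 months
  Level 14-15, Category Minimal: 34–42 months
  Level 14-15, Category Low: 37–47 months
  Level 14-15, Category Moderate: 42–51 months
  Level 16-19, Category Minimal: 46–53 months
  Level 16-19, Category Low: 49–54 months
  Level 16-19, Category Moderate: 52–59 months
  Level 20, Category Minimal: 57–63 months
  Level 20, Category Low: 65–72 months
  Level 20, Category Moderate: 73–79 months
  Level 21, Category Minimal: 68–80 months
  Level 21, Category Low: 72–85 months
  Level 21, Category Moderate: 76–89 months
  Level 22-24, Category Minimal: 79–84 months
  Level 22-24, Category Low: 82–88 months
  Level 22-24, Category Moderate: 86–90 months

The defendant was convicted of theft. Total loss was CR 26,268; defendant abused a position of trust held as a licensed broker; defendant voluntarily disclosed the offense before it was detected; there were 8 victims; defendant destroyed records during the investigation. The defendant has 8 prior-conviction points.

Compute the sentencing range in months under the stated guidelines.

Base offense level for theft: 20.
S1 does not apply.
S2 applies (level before this adjustment is 20 ≥ 20, so +4): 20 + 4 = 24.
S3 applies (level before this adjustment is 24 ≥ 20, so +3): 24 + 3 = 27.
S4 does not apply.
S5 applies: 27 + 3 = 30.
S6 applies: 30 − 1 = 29.
S8 applies: 29 + 2 = 31.
Level 31 exceeds the maximum of 24; capped at 24.
Final offense level: 24.
Criminal history: 8 prior points → Category Low (2-10).
Level 24 falls in the 22-24 band.
Grid: Level 22-24 × Category Low = 82-88 months.

82-88 months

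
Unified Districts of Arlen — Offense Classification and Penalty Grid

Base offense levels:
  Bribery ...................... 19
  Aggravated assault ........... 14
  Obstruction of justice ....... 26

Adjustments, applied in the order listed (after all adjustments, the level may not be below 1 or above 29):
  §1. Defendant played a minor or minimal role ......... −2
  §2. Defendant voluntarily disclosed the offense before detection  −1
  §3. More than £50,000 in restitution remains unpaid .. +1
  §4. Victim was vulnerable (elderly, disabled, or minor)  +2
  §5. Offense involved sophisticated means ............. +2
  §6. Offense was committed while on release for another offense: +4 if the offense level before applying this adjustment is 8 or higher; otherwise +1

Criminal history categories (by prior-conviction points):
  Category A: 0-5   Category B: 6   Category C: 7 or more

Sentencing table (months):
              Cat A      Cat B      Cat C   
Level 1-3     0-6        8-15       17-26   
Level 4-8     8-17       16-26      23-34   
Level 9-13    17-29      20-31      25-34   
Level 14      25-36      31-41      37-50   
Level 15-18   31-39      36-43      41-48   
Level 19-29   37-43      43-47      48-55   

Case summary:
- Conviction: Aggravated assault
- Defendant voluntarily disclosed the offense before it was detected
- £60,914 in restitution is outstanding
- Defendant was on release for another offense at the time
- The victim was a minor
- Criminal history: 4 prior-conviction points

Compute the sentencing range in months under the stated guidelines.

37-43 months

Base offense level for aggravated assault: 14.
§1 does not apply.
§2 applies: 14 − 1 = 13.
§3 applies: 13 + 1 = 14.
§4 applies: 14 + 2 = 16.
§6 applies (level before this adjustment is 16 ≥ 8, so +4): 16 + 4 = 20.
Final offense level: 20.
Criminal history: 4 prior points → Category A (0-5).
Level 20 falls in the 19-29 band.
Grid: Level 19-29 × Category A = 37-43 months.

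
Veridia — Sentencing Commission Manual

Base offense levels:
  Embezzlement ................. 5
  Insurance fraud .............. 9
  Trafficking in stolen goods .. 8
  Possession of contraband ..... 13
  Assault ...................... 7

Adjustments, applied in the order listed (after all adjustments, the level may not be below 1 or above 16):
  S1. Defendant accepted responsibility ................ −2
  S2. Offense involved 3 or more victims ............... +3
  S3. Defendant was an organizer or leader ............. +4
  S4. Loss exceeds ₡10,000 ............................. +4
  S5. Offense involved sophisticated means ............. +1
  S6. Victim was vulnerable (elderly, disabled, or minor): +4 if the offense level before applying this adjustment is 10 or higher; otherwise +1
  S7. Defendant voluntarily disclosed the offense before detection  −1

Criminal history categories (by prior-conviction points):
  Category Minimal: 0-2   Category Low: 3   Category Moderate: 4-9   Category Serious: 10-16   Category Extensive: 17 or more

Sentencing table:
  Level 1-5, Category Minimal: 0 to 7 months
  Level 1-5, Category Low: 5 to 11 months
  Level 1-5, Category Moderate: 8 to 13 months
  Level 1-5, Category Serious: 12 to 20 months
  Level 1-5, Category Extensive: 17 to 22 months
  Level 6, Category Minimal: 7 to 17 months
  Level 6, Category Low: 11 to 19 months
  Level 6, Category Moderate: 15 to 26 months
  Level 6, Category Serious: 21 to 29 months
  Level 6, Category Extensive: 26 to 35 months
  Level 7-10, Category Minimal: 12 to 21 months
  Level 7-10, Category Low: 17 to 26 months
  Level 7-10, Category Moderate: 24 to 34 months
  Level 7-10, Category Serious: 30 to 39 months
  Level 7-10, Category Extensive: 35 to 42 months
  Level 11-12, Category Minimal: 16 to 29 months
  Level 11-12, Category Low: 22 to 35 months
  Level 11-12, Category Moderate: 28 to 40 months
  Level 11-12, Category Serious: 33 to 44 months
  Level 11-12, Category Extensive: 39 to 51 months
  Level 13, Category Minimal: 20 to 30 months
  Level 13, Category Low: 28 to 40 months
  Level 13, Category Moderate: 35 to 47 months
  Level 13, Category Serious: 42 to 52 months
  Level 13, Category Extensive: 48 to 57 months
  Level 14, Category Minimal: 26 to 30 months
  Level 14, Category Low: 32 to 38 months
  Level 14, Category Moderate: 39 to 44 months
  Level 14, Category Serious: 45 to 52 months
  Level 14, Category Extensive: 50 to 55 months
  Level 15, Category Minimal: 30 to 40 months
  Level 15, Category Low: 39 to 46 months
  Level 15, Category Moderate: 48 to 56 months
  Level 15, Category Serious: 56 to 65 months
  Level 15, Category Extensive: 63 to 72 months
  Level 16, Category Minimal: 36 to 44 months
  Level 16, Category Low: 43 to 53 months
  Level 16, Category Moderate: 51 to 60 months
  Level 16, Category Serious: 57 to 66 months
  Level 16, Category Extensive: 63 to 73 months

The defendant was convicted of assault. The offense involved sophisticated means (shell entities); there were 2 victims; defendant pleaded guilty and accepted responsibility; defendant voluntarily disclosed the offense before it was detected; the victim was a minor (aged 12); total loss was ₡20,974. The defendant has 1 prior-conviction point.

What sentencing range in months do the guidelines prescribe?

20-30 months

Base offense level for assault: 7.
S1 applies: 7 − 2 = 5.
S2 does not apply.
S4 applies: 5 + 4 = 9.
S5 applies: 9 + 1 = 10.
S6 applies (level before this adjustment is 10 ≥ 10, so +4): 10 + 4 = 14.
S7 applies: 14 − 1 = 13.
Final offense level: 13.
Criminal history: 1 prior point → Category Minimal (0-2).
Level 13 falls in the 13 band.
Grid: Level 13 × Category Minimal = 20-30 months.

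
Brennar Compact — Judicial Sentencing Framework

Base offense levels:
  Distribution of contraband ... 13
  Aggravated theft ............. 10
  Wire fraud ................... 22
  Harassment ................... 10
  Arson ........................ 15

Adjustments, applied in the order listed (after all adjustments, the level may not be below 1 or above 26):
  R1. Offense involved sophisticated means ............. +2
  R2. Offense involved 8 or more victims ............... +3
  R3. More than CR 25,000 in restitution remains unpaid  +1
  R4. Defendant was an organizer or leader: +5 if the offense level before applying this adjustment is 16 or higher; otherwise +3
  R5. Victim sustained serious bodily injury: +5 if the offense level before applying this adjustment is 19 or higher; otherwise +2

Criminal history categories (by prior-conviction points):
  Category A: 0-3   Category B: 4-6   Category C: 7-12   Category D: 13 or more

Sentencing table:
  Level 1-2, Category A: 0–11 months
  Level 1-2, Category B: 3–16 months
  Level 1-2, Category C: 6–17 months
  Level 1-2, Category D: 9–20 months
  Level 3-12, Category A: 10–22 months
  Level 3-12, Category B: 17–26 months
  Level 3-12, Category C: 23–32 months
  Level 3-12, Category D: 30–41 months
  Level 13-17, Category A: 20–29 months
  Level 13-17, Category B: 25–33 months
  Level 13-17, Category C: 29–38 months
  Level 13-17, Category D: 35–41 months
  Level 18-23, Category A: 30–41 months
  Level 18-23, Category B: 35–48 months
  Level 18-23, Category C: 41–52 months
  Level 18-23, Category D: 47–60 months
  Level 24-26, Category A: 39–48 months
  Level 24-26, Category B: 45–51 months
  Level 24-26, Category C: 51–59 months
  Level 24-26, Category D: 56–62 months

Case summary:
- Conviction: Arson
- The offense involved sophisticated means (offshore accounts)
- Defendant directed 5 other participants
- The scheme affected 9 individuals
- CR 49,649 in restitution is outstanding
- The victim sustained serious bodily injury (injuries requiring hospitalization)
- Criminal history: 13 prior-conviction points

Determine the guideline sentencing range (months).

Base offense level for arson: 15.
R1 applies: 15 + 2 = 17.
R2 applies: 17 + 3 = 20.
R3 applies: 20 + 1 = 21.
R4 applies (level before this adjustment is 21 ≥ 16, so +5): 21 + 5 = 26.
R5 applies (level before this adjustment is 26 ≥ 19, so +5): 26 + 5 = 31.
Level 31 exceeds the maximum of 26; capped at 26.
Final offense level: 26.
Criminal history: 13 prior points → Category D (13+).
Level 26 falls in the 24-26 band.
Grid: Level 24-26 × Category D = 56-62 months.

56-62 months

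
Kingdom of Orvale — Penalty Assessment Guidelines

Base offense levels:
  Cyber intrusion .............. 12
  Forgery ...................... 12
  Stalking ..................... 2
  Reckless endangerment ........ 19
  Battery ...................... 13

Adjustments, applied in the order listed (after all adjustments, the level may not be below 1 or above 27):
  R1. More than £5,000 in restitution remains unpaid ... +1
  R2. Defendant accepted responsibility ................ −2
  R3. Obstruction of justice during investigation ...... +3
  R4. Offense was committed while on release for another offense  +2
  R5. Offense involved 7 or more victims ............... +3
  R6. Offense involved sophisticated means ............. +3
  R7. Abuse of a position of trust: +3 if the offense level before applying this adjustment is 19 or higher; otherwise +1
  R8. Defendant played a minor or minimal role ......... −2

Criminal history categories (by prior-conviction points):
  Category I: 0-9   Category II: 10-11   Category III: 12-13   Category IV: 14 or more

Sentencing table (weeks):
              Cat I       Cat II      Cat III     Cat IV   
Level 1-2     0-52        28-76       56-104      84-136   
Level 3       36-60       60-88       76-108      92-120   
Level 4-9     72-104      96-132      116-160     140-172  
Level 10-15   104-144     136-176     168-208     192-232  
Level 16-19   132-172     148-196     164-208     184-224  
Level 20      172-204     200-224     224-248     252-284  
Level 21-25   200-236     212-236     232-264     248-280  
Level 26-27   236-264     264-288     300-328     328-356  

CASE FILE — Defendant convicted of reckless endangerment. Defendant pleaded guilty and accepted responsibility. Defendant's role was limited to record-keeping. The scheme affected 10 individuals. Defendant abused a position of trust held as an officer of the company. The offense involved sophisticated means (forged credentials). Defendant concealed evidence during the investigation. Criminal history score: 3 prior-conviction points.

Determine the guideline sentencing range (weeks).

236-264 weeks

Base offense level for reckless endangerment: 19.
R2 applies: 19 − 2 = 17.
R3 applies: 17 + 3 = 20.
R5 applies: 20 + 3 = 23.
R6 applies: 23 + 3 = 26.
R7 applies (level before this adjustment is 26 ≥ 19, so +3): 26 + 3 = 29.
R8 applies: 29 − 2 = 27.
Final offense level: 27.
Criminal history: 3 prior points → Category I (0-9).
Level 27 falls in the 26-27 band.
Grid: Level 26-27 × Category I = 236-264 weeks.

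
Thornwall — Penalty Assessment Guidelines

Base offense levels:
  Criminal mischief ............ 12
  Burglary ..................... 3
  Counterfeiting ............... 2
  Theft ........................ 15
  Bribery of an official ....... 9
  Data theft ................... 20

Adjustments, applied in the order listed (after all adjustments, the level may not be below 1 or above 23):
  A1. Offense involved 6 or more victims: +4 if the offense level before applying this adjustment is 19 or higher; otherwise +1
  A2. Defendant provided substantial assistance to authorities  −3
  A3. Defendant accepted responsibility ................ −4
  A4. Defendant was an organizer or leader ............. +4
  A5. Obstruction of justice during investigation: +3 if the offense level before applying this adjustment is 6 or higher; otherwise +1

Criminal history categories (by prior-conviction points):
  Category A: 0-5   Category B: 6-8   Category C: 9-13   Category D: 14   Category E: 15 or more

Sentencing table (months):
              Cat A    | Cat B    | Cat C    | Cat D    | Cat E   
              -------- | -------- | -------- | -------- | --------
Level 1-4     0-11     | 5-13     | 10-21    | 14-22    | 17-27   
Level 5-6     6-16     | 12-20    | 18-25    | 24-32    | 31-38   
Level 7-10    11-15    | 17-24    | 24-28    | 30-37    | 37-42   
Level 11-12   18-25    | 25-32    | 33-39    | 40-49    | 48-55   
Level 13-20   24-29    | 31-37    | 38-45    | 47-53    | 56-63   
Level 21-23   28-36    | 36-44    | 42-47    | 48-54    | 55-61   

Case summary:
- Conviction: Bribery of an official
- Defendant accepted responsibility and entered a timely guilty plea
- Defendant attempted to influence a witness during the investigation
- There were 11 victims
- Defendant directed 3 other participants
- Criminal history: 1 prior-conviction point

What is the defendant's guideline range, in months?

24-29 months

Base offense level for bribery of an official: 9.
A1 applies (level before this adjustment is 9 < 19, so +1): 9 + 1 = 10.
A2 does not apply.
A3 applies: 10 − 4 = 6.
A4 applies: 6 + 4 = 10.
A5 applies (level before this adjustment is 10 ≥ 6, so +3): 10 + 3 = 13.
Final offense level: 13.
Criminal history: 1 prior point → Category A (0-5).
Level 13 falls in the 13-20 band.
Grid: Level 13-20 × Category A = 24-29 months.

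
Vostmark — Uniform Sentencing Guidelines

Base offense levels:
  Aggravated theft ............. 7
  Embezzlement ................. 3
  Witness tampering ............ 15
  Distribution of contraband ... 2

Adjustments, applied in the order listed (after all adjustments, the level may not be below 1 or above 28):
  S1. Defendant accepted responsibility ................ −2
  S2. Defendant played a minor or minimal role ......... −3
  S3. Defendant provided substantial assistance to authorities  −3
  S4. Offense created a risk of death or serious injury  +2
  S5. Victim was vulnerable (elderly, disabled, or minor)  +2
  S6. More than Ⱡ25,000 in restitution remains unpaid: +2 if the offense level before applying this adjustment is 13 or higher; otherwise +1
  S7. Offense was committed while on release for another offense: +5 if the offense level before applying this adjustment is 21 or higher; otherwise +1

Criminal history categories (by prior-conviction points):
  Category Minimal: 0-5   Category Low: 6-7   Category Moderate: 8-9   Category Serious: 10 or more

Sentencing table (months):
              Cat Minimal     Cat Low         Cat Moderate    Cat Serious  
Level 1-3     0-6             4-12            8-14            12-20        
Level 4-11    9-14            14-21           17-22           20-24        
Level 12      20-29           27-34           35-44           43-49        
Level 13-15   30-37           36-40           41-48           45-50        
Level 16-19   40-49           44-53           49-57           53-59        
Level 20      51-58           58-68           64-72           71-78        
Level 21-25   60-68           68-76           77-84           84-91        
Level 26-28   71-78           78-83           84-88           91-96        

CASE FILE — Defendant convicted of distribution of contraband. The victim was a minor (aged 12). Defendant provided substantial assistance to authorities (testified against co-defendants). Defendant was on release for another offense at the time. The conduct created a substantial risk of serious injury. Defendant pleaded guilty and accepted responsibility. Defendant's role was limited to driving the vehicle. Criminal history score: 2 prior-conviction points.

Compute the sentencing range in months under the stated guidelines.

Base offense level for distribution of contraband: 2.
S1 applies: 2 − 2 = 0.
S2 applies: 0 − 3 = -3.
S3 applies: -3 − 3 = -6.
S4 applies: -6 + 2 = -4.
S5 applies: -4 + 2 = -2.
S6 does not apply.
S7 applies (level before this adjustment is -2 < 21, so +1): -2 + 1 = -1.
Level -1 is below the minimum of 1; floored at 1.
Final offense level: 1.
Criminal history: 2 prior points → Category Minimal (0-5).
Level 1 falls in the 1-3 band.
Grid: Level 1-3 × Category Minimal = 0-6 months.

0-6 months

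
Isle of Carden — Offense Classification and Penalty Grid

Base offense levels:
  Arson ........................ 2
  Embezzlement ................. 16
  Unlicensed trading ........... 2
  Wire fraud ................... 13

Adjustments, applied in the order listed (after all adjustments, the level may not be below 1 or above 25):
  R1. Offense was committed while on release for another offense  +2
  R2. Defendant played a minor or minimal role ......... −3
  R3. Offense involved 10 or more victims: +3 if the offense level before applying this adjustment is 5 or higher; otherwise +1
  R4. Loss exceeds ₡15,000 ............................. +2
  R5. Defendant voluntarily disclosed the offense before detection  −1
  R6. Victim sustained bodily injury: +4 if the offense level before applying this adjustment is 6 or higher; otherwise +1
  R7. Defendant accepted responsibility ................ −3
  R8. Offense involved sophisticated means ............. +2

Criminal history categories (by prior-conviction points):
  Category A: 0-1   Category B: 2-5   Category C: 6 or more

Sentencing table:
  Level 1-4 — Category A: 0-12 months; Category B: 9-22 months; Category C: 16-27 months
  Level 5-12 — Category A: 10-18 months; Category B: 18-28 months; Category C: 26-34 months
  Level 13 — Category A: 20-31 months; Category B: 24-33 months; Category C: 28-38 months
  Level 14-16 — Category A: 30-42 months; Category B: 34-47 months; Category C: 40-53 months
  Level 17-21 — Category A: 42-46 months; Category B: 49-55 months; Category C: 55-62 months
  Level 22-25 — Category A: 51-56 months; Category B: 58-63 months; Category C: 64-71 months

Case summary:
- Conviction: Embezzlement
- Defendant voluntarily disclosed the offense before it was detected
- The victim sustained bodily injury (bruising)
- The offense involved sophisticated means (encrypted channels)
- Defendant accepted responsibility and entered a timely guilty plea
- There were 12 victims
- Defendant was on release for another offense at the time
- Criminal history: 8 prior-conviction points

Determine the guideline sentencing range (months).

64-71 months

Base offense level for embezzlement: 16.
R1 applies: 16 + 2 = 18.
R3 applies (level before this adjustment is 18 ≥ 5, so +3): 18 + 3 = 21.
R4 does not apply.
R5 applies: 21 − 1 = 20.
R6 applies (level before this adjustment is 20 ≥ 6, so +4): 20 + 4 = 24.
R7 applies: 24 − 3 = 21.
R8 applies: 21 + 2 = 23.
Final offense level: 23.
Criminal history: 8 prior points → Category C (6+).
Level 23 falls in the 22-25 band.
Grid: Level 22-25 × Category C = 64-71 months.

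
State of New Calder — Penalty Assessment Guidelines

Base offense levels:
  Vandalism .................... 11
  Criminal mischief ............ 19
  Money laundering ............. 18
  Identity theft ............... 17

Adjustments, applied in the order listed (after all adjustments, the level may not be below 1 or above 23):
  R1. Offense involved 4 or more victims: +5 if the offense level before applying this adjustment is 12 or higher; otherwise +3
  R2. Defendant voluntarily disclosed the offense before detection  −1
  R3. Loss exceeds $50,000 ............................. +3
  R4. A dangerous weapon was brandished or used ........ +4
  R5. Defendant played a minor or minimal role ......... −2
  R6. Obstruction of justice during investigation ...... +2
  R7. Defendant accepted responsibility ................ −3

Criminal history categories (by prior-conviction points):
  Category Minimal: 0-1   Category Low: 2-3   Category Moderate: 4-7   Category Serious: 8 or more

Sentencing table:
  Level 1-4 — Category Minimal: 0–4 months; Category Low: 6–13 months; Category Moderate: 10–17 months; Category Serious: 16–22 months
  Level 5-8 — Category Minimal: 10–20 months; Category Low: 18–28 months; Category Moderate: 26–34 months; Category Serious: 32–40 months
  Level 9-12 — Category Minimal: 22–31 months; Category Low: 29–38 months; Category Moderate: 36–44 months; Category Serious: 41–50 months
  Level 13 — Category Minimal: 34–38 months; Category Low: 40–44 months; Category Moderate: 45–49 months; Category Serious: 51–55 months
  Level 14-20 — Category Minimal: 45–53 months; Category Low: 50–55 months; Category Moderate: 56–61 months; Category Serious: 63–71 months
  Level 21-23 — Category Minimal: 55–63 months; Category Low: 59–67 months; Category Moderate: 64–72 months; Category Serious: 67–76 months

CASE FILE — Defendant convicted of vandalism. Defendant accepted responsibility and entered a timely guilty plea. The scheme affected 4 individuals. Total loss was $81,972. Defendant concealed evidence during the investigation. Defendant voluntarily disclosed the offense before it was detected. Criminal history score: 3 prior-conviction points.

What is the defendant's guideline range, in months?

Base offense level for vandalism: 11.
R1 applies (level before this adjustment is 11 < 12, so +3): 11 + 3 = 14.
R2 applies: 14 − 1 = 13.
R3 applies: 13 + 3 = 16.
R4 does not apply.
R5 does not apply.
R6 applies: 16 + 2 = 18.
R7 applies: 18 − 3 = 15.
Final offense level: 15.
Criminal history: 3 prior points → Category Low (2-3).
Level 15 falls in the 14-20 band.
Grid: Level 14-20 × Category Low = 50-55 months.

50-55 months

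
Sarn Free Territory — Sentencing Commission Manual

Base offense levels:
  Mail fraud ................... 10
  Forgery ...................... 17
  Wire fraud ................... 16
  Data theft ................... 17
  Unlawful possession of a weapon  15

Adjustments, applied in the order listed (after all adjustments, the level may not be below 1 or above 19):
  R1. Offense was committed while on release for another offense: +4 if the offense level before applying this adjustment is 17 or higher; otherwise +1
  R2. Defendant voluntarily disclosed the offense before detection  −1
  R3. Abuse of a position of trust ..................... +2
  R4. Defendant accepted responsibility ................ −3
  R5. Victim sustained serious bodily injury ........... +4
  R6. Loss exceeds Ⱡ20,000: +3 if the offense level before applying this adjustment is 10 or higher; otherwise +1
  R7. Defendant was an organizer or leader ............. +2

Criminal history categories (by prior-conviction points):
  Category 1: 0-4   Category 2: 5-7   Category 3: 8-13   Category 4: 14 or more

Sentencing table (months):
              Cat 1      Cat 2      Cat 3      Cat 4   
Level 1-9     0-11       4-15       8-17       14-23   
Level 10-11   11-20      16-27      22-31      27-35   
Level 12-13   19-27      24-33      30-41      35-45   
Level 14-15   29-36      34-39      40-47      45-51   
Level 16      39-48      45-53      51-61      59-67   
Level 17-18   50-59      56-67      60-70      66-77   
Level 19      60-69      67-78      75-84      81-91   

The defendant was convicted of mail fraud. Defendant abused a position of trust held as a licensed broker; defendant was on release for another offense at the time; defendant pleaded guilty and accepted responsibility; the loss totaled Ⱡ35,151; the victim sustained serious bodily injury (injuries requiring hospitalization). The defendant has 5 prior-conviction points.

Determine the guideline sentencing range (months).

56-67 months

Base offense level for mail fraud: 10.
R1 applies (level before this adjustment is 10 < 17, so +1): 10 + 1 = 11.
R2 does not apply.
R3 applies: 11 + 2 = 13.
R4 applies: 13 − 3 = 10.
R5 applies: 10 + 4 = 14.
R6 applies (level before this adjustment is 14 ≥ 10, so +3): 14 + 3 = 17.
R7 does not apply.
Final offense level: 17.
Criminal history: 5 prior points → Category 2 (5-7).
Level 17 falls in the 17-18 band.
Grid: Level 17-18 × Category 2 = 56-67 months.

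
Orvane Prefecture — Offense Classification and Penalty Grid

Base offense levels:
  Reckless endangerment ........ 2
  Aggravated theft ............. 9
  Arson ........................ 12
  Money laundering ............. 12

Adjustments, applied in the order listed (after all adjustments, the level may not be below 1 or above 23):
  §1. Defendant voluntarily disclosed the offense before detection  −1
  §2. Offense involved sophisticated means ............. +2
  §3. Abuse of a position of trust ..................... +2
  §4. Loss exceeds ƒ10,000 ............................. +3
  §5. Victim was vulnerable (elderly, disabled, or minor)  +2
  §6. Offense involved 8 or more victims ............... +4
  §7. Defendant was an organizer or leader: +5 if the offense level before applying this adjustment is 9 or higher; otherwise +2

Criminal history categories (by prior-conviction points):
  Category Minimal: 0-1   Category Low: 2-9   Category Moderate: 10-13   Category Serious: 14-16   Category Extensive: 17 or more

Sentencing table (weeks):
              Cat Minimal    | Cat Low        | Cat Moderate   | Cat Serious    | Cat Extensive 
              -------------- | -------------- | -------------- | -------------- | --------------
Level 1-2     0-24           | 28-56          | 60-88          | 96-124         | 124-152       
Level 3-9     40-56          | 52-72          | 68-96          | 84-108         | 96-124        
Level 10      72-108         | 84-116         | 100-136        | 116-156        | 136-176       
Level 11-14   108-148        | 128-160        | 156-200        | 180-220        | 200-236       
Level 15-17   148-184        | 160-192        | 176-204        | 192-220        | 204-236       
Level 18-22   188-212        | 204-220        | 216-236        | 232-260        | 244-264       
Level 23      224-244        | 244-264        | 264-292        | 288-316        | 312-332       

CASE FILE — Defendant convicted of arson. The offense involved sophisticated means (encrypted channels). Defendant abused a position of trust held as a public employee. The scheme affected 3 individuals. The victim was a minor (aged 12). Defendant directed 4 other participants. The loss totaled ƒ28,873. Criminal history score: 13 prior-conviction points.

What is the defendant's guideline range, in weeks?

Base offense level for arson: 12.
§1 does not apply.
§2 applies: 12 + 2 = 14.
§3 applies: 14 + 2 = 16.
§4 applies: 16 + 3 = 19.
§5 applies: 19 + 2 = 21.
§7 applies (level before this adjustment is 21 ≥ 9, so +5): 21 + 5 = 26.
Level 26 exceeds the maximum of 23; capped at 23.
Final offense level: 23.
Criminal history: 13 prior points → Category Moderate (10-13).
Level 23 falls in the 23 band.
Grid: Level 23 × Category Moderate = 264-292 weeks.

264-292 weeks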